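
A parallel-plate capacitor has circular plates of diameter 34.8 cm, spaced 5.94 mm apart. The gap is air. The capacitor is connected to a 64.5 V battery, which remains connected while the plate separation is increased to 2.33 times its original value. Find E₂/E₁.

0.429

Battery connected ⇒ V is held fixed.
E = V/d, so E₂/E₁ = d₁/d₂ = 0.429.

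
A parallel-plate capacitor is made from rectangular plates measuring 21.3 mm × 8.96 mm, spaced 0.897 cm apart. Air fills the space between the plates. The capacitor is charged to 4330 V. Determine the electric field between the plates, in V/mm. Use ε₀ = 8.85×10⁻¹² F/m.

E = V/d = 4330 / 8.97×10⁻³ = 4.83×10⁵ V/m.

E ≈ 483 V/mm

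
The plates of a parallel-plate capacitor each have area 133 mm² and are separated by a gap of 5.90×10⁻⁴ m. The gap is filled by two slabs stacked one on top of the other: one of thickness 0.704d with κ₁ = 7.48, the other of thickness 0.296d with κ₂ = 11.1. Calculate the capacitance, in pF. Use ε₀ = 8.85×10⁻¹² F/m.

16.5 pF

A = 133 mm² = 1.33×10⁻⁴ m².
Stacked slabs ⇒ two capacitors in series, each with the full plate area.
C₁ = κ₁ε₀A/d₁ = 7.48 × 8.85×10⁻¹² × 1.33×10⁻⁴ / 4.15×10⁻⁴ = 2.12×10⁻¹¹ F.
C₂ = κ₂ε₀A/d₂ = 11.1 × 8.85×10⁻¹² × 1.33×10⁻⁴ / 1.75×10⁻⁴ = 7.48×10⁻¹¹ F.
C = (1/C₁ + 1/C₂)⁻¹ = 1.65×10⁻¹¹ F.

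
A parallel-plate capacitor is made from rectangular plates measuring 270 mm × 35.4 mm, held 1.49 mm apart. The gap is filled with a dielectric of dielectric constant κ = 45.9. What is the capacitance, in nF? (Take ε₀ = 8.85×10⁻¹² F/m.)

A = 270 × 35.4 mm² = 9.56×10⁻³ m².
C = κε₀A/d = 45.9 × 8.85×10⁻¹² × 9.56×10⁻³ / 1.49×10⁻³ = 2.61×10⁻⁹ F.

2.61 nF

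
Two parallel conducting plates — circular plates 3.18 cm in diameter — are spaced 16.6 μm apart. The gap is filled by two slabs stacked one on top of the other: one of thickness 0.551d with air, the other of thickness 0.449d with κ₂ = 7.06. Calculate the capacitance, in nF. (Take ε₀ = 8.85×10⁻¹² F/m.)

0.689 nF

A = π(3.18/2 cm)² = 7.94×10⁻⁴ m².
Stacked slabs ⇒ two capacitors in series, each with the full plate area.
C₁ = κ₁ε₀A/d₁ = 1.00 × 8.85×10⁻¹² × 7.94×10⁻⁴ / 9.15×10⁻⁶ = 7.68×10⁻¹⁰ F.
C₂ = κ₂ε₀A/d₂ = 7.06 × 8.85×10⁻¹² × 7.94×10⁻⁴ / 7.45×10⁻⁶ = 6.66×10⁻⁹ F.
C = (1/C₁ + 1/C₂)⁻¹ = 6.89×10⁻¹⁰ F.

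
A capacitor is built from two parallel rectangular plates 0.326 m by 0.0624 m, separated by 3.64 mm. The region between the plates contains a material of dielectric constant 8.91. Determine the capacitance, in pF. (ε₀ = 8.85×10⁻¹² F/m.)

441 pF

A = 0.326 × 0.0624 m² = 2.03×10⁻² m².
C = κε₀A/d = 8.91 × 8.85×10⁻¹² × 2.03×10⁻² / 3.64×10⁻³ = 4.41×10⁻¹⁰ F.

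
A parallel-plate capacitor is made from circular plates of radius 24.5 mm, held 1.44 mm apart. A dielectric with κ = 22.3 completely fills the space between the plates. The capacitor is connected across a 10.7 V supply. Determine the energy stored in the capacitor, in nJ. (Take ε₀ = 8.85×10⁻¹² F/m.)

A = π(24.5 mm)² = 1.89×10⁻³ m².
C = κε₀A/d = 22.3 × 8.85×10⁻¹² × 1.89×10⁻³ / 1.44×10⁻³ = 2.58×10⁻¹⁰ F.
U = ½CV² = ½ × 2.58×10⁻¹⁰ × (10.7)² = 1.48×10⁻⁸ J.

U ≈ 14.8 nJ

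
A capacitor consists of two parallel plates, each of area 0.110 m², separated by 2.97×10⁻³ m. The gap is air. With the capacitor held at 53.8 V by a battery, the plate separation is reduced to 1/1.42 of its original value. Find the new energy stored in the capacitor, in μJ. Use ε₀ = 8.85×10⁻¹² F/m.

Initially C₁ = ε₀A/d = 8.85×10⁻¹² × 0.110 / 2.97×10⁻³ = 3.28×10⁻¹⁰ F.
U₁ = 4.74×10⁻⁷ J.
Battery connected ⇒ V is held fixed. C₂ = 1.42 C₁ and U = ½CV², so U₂/U₁ = C₂/C₁ = 1.42.
U₂ = 1.42 × 4.74×10⁻⁷ = 6.74×10⁻⁷ J.

0.674 μJ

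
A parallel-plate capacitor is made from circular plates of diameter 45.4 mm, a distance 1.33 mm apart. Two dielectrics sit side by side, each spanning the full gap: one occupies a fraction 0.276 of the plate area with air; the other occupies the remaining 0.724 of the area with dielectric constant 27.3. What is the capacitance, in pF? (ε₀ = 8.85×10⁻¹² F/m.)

216 pF

A = π(45.4/2 mm)² = 1.62×10⁻³ m².
Side-by-side slabs ⇒ two capacitors in parallel, each spanning the full gap.
C₁ = κ₁ε₀A₁/d = 1.00 × 8.85×10⁻¹² × 4.47×10⁻⁴ / 1.33×10⁻³ = 2.97×10⁻¹² F.
C₂ = κ₂ε₀A₂/d = 27.3 × 8.85×10⁻¹² × 1.17×10⁻³ / 1.33×10⁻³ = 2.13×10⁻¹⁰ F.
C = C₁ + C₂ = 2.16×10⁻¹⁰ F.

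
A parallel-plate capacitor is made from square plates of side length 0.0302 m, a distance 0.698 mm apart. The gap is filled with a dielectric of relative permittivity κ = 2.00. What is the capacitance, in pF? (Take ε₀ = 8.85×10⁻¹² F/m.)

C ≈ 23.1 pF

A = (0.0302 m)² = 9.12×10⁻⁴ m².
C = κε₀A/d = 2.00 × 8.85×10⁻¹² × 9.12×10⁻⁴ / 6.98×10⁻⁴ = 2.31×10⁻¹¹ F.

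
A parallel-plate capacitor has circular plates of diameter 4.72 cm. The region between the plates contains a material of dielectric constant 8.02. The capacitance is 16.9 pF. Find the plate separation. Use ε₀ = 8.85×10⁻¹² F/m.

d ≈ 7.35 mm

A = π(4.72/2 cm)² = 1.75×10⁻³ m².
d = κε₀A/C = 8.02 × 8.85×10⁻¹² × 1.75×10⁻³ / 1.69×10⁻¹¹ = 7.35×10⁻³ m.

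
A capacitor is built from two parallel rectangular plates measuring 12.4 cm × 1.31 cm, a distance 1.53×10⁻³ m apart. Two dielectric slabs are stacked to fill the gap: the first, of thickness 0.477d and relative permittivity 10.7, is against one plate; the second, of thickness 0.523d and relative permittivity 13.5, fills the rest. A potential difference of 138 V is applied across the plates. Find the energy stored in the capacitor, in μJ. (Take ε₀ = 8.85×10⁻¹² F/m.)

A = 12.4 × 1.31 cm² = 1.62×10⁻³ m².
Stacked slabs ⇒ two capacitors in series, each with the full plate area.
C₁ = κ₁ε₀A/d₁ = 10.7 × 8.85×10⁻¹² × 1.62×10⁻³ / 7.30×10⁻⁴ = 2.11×10⁻¹⁰ F.
C₂ = κ₂ε₀A/d₂ = 13.5 × 8.85×10⁻¹² × 1.62×10⁻³ / 8.00×10⁻⁴ = 2.43×10⁻¹⁰ F.
C = (1/C₁ + 1/C₂)⁻¹ = 1.13×10⁻¹⁰ F.
U = ½CV² = ½ × 1.13×10⁻¹⁰ × (138)² = 1.07×10⁻⁶ J.

1.07 μJ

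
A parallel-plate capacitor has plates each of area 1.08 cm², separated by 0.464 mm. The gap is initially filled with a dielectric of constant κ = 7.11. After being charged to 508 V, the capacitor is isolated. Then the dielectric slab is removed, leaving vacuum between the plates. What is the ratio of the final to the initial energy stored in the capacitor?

Isolated ⇒ Q is held fixed.
C₂ = 0.141 C₁ and U = Q²/(2C), so U₂/U₁ = C₁/C₂ = 7.11.

7.11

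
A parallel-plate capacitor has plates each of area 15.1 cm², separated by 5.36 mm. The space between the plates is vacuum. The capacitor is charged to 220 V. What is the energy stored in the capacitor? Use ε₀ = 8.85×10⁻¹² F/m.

A = 15.1 cm² = 1.51×10⁻³ m².
C = ε₀A/d = 8.85×10⁻¹² × 1.51×10⁻³ / 5.36×10⁻³ = 2.49×10⁻¹² F.
U = ½CV² = ½ × 2.49×10⁻¹² × (220)² = 6.03×10⁻⁸ J.

60.3 nJ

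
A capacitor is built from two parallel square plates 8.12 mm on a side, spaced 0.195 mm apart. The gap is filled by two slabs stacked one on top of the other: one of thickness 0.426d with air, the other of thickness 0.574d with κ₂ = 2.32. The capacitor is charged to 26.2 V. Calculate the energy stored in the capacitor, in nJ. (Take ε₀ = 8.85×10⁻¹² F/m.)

A = (8.12 mm)² = 6.59×10⁻⁵ m².
Stacked slabs ⇒ two capacitors in series, each with the full plate area.
C₁ = κ₁ε₀A/d₁ = 1.00 × 8.85×10⁻¹² × 6.59×10⁻⁵ / 8.31×10⁻⁵ = 7.02×10⁻¹² F.
C₂ = κ₂ε₀A/d₂ = 2.32 × 8.85×10⁻¹² × 6.59×10⁻⁵ / 1.12×10⁻⁴ = 1.21×10⁻¹¹ F.
C = (1/C₁ + 1/C₂)⁻¹ = 4.44×10⁻¹² F.
U = ½CV² = ½ × 4.44×10⁻¹² × (26.2)² = 1.53×10⁻⁹ J.

1.53 nJ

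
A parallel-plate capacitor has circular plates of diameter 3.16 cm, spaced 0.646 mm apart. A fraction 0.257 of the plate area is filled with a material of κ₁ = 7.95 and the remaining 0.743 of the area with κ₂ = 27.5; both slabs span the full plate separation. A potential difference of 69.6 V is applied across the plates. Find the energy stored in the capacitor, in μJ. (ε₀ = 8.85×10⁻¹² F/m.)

0.585 μJ

A = π(3.16/2 cm)² = 7.84×10⁻⁴ m².
Side-by-side slabs ⇒ two capacitors in parallel, each spanning the full gap.
C₁ = κ₁ε₀A₁/d = 7.95 × 8.85×10⁻¹² × 2.02×10⁻⁴ / 6.46×10⁻⁴ = 2.20×10⁻¹¹ F.
C₂ = κ₂ε₀A₂/d = 27.5 × 8.85×10⁻¹² × 5.83×10⁻⁴ / 6.46×10⁻⁴ = 2.20×10⁻¹⁰ F.
C = C₁ + C₂ = 2.41×10⁻¹⁰ F.
U = ½CV² = ½ × 2.41×10⁻¹⁰ × (69.6)² = 5.85×10⁻⁷ J.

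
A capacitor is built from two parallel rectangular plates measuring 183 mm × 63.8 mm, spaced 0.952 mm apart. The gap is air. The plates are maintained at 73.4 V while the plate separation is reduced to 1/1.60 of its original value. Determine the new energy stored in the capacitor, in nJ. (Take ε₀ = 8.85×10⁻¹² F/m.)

A = 183 × 63.8 mm² = 1.17×10⁻² m².
Initially C₁ = ε₀A/d = 8.85×10⁻¹² × 1.17×10⁻² / 9.52×10⁻⁴ = 1.09×10⁻¹⁰ F.
U₁ = 2.92×10⁻⁷ J.
Battery connected ⇒ V is held fixed. C₂ = 1.60 C₁ and U = ½CV², so U₂/U₁ = C₂/C₁ = 1.60.
U₂ = 1.60 × 2.92×10⁻⁷ = 4.68×10⁻⁷ J.

U ≈ 468 nJ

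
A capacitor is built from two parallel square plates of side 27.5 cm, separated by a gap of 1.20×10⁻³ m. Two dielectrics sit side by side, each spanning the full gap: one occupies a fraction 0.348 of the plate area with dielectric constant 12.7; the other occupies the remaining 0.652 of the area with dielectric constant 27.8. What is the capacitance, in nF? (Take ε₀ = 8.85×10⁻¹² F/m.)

A = (27.5 cm)² = 7.56×10⁻² m².
Side-by-side slabs ⇒ two capacitors in parallel, each spanning the full gap.
C₁ = κ₁ε₀A₁/d = 12.7 × 8.85×10⁻¹² × 2.63×10⁻² / 1.20×10⁻³ = 2.46×10⁻⁹ F.
C₂ = κ₂ε₀A₂/d = 27.8 × 8.85×10⁻¹² × 4.93×10⁻² / 1.20×10⁻³ = 1.01×10⁻⁸ F.
C = C₁ + C₂ = 1.26×10⁻⁸ F.

C ≈ 12.6 nF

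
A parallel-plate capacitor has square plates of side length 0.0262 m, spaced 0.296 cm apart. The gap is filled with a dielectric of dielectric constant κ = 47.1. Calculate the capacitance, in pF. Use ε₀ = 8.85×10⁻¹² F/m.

A = (0.0262 m)² = 6.86×10⁻⁴ m².
C = κε₀A/d = 47.1 × 8.85×10⁻¹² × 6.86×10⁻⁴ / 2.96×10⁻³ = 9.67×10⁻¹¹ F.

C ≈ 96.7 pF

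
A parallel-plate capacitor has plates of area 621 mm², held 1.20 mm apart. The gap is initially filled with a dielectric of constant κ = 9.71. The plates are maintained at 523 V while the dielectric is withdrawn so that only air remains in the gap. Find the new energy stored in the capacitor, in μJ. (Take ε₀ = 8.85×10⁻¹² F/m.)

0.626 μJ

A = 621 mm² = 6.21×10⁻⁴ m².
Initially C₁ = κε₀A/d = 9.71 × 8.85×10⁻¹² × 6.21×10⁻⁴ / 1.20×10⁻³ = 4.45×10⁻¹¹ F.
U₁ = 6.08×10⁻⁶ J.
Battery connected ⇒ V is held fixed. C₂ = 0.103 C₁ and U = ½CV², so U₂/U₁ = C₂/C₁ = 0.103.
U₂ = 0.103 × 6.08×10⁻⁶ = 6.26×10⁻⁷ J.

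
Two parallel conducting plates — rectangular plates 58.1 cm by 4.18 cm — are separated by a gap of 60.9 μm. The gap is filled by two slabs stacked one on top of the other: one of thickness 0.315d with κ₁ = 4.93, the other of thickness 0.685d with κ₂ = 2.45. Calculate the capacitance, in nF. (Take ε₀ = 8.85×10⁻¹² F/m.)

A = 58.1 × 4.18 cm² = 2.43×10⁻² m².
Stacked slabs ⇒ two capacitors in series, each with the full plate area.
C₁ = κ₁ε₀A/d₁ = 4.93 × 8.85×10⁻¹² × 2.43×10⁻² / 1.92×10⁻⁵ = 5.52×10⁻⁸ F.
C₂ = κ₂ε₀A/d₂ = 2.45 × 8.85×10⁻¹² × 2.43×10⁻² / 4.17×10⁻⁵ = 1.26×10⁻⁸ F.
C = (1/C₁ + 1/C₂)⁻¹ = 1.03×10⁻⁸ F.

C ≈ 10.3 nF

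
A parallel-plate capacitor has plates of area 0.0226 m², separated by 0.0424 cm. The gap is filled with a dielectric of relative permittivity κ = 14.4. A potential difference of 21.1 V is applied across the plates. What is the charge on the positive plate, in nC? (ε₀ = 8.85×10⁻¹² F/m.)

C = κε₀A/d = 14.4 × 8.85×10⁻¹² × 2.26×10⁻² / 4.24×10⁻⁴ = 6.79×10⁻⁹ F.
Q = CV = 6.79×10⁻⁹ × 21.1 = 1.43×10⁻⁷ C.

Q ≈ 143 nC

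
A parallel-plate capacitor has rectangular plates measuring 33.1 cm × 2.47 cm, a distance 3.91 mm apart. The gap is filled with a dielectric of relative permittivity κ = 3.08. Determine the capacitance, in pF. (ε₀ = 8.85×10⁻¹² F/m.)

C ≈ 57.0 pF

A = 33.1 × 2.47 cm² = 8.18×10⁻³ m².
C = κε₀A/d = 3.08 × 8.85×10⁻¹² × 8.18×10⁻³ / 3.91×10⁻³ = 5.70×10⁻¹¹ F.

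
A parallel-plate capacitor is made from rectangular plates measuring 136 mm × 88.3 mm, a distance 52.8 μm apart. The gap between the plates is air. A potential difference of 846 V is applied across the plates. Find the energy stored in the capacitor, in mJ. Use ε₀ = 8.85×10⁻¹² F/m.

U ≈ 0.720 mJ

A = 136 × 88.3 mm² = 1.20×10⁻² m².
C = ε₀A/d = 8.85×10⁻¹² × 1.20×10⁻² / 5.28×10⁻⁵ = 2.01×10⁻⁹ F.
U = ½CV² = ½ × 2.01×10⁻⁹ × (846)² = 7.20×10⁻⁴ J.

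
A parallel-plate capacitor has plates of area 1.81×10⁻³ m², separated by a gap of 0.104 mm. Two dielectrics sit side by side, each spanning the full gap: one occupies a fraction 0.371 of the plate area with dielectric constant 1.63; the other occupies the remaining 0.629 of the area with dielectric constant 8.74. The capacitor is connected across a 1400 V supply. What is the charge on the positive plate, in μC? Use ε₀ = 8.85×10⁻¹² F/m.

1.32 μC

Side-by-side slabs ⇒ two capacitors in parallel, each spanning the full gap.
C₁ = κ₁ε₀A₁/d = 1.63 × 8.85×10⁻¹² × 6.72×10⁻⁴ / 1.04×10⁻⁴ = 9.31×10⁻¹¹ F.
C₂ = κ₂ε₀A₂/d = 8.74 × 8.85×10⁻¹² × 1.14×10⁻³ / 1.04×10⁻⁴ = 8.47×10⁻¹⁰ F.
C = C₁ + C₂ = 9.40×10⁻¹⁰ F.
Q = CV = 9.40×10⁻¹⁰ × 1400 = 1.32×10⁻⁶ C.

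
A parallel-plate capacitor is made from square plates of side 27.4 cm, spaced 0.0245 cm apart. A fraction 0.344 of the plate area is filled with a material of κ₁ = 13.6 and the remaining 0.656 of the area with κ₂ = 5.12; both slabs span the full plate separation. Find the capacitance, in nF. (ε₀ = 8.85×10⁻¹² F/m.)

A = (27.4 cm)² = 7.51×10⁻² m².
Side-by-side slabs ⇒ two capacitors in parallel, each spanning the full gap.
C₁ = κ₁ε₀A₁/d = 13.6 × 8.85×10⁻¹² × 2.58×10⁻² / 2.45×10⁻⁴ = 1.27×10⁻⁸ F.
C₂ = κ₂ε₀A₂/d = 5.12 × 8.85×10⁻¹² × 4.92×10⁻² / 2.45×10⁻⁴ = 9.11×10⁻⁹ F.
C = C₁ + C₂ = 2.18×10⁻⁸ F.

21.8 nF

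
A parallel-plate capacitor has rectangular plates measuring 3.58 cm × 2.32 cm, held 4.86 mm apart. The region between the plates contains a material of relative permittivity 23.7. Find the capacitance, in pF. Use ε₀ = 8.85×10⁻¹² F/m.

A = 3.58 × 2.32 cm² = 8.31×10⁻⁴ m².
C = κε₀A/d = 23.7 × 8.85×10⁻¹² × 8.31×10⁻⁴ / 4.86×10⁻³ = 3.58×10⁻¹¹ F.

C ≈ 35.8 pF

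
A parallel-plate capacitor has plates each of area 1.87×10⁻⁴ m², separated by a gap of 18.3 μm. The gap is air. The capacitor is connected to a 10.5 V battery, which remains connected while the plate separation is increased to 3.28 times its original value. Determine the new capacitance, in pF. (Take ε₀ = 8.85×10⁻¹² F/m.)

Initially C₁ = ε₀A/d = 8.85×10⁻¹² × 1.87×10⁻⁴ / 1.83×10⁻⁵ = 9.04×10⁻¹¹ F.
C = ε₀A/d scales as 1/d, so C₂/C₁ = d₁/d₂ = 1/3.28 = 0.305.
C₂ = 0.305 × 9.04×10⁻¹¹ = 2.76×10⁻¹¹ F.

C ≈ 27.6 pF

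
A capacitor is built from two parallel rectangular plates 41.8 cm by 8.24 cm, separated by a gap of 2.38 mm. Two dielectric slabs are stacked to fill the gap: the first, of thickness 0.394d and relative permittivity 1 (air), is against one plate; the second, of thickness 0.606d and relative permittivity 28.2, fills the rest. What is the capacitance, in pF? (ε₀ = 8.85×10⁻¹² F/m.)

A = 41.8 × 8.24 cm² = 3.44×10⁻² m².
Stacked slabs ⇒ two capacitors in series, each with the full plate area.
C₁ = κ₁ε₀A/d₁ = 1.00 × 8.85×10⁻¹² × 3.44×10⁻² / 9.38×10⁻⁴ = 3.25×10⁻¹⁰ F.
C₂ = κ₂ε₀A/d₂ = 28.2 × 8.85×10⁻¹² × 3.44×10⁻² / 1.44×10⁻³ = 5.96×10⁻⁹ F.
C = (1/C₁ + 1/C₂)⁻¹ = 3.08×10⁻¹⁰ F.

C ≈ 308 pF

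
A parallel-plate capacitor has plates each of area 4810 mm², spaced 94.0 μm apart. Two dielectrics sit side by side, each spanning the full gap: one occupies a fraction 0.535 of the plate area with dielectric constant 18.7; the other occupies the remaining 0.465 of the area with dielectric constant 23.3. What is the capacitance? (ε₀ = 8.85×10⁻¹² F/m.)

A = 4810 mm² = 4.81×10⁻³ m².
Side-by-side slabs ⇒ two capacitors in parallel, each spanning the full gap.
C₁ = κ₁ε₀A₁/d = 18.7 × 8.85×10⁻¹² × 2.57×10⁻³ / 9.40×10⁻⁵ = 4.53×10⁻⁹ F.
C₂ = κ₂ε₀A₂/d = 23.3 × 8.85×10⁻¹² × 2.24×10⁻³ / 9.40×10⁻⁵ = 4.91×10⁻⁹ F.
C = C₁ + C₂ = 9.44×10⁻⁹ F.

9.44 nF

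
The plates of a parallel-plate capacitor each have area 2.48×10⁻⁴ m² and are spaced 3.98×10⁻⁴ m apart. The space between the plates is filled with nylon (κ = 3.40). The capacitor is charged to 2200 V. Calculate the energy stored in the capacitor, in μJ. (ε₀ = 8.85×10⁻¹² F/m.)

U ≈ 45.4 μJ

C = κε₀A/d = 3.40 × 8.85×10⁻¹² × 2.48×10⁻⁴ / 3.98×10⁻⁴ = 1.87×10⁻¹¹ F.
U = ½CV² = ½ × 1.87×10⁻¹¹ × (2200)² = 4.54×10⁻⁵ J.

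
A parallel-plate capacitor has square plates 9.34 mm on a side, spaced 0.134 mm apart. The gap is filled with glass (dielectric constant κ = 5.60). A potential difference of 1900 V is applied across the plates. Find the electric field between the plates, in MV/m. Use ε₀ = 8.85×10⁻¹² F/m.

14.2 MV/m

E = V/d = 1900 / 1.34×10⁻⁴ = 1.42×10⁷ V/m.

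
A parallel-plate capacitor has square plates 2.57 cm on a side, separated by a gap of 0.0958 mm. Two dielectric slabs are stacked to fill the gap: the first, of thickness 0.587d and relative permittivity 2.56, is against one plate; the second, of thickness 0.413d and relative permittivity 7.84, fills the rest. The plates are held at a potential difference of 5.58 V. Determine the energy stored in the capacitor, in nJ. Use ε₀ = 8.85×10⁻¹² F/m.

A = (2.57 cm)² = 6.60×10⁻⁴ m².
Stacked slabs ⇒ two capacitors in series, each with the full plate area.
C₁ = κ₁ε₀A/d₁ = 2.56 × 8.85×10⁻¹² × 6.60×10⁻⁴ / 5.62×10⁻⁵ = 2.66×10⁻¹⁰ F.
C₂ = κ₂ε₀A/d₂ = 7.84 × 8.85×10⁻¹² × 6.60×10⁻⁴ / 3.96×10⁻⁵ = 1.16×10⁻⁹ F.
C = (1/C₁ + 1/C₂)⁻¹ = 2.16×10⁻¹⁰ F.
U = ½CV² = ½ × 2.16×10⁻¹⁰ × (5.58)² = 3.37×10⁻⁹ J.

U ≈ 3.37 nJ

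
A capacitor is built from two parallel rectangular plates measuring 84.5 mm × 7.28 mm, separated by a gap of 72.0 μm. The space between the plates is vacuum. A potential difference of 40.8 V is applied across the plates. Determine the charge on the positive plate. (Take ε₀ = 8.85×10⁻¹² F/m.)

A = 84.5 × 7.28 mm² = 6.15×10⁻⁴ m².
C = ε₀A/d = 8.85×10⁻¹² × 6.15×10⁻⁴ / 7.20×10⁻⁵ = 7.56×10⁻¹¹ F.
Q = CV = 7.56×10⁻¹¹ × 40.8 = 3.09×10⁻⁹ C.

3.09 nC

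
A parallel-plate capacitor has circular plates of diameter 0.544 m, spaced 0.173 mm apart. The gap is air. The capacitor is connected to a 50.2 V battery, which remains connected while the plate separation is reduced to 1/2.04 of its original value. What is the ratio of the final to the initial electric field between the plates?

E₂/E₁ ≈ 2.04

Battery connected ⇒ V is held fixed.
E = V/d, so E₂/E₁ = d₁/d₂ = 2.04.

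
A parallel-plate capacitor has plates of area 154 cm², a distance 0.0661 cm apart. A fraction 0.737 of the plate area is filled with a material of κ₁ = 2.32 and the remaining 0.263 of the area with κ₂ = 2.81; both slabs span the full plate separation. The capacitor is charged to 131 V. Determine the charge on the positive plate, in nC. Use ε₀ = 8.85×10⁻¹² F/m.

Q ≈ 66.1 nC

A = 154 cm² = 1.54×10⁻² m².
Side-by-side slabs ⇒ two capacitors in parallel, each spanning the full gap.
C₁ = κ₁ε₀A₁/d = 2.32 × 8.85×10⁻¹² × 1.13×10⁻² / 6.61×10⁻⁴ = 3.53×10⁻¹⁰ F.
C₂ = κ₂ε₀A₂/d = 2.81 × 8.85×10⁻¹² × 4.05×10⁻³ / 6.61×10⁻⁴ = 1.52×10⁻¹⁰ F.
C = C₁ + C₂ = 5.05×10⁻¹⁰ F.
Q = CV = 5.05×10⁻¹⁰ × 131 = 6.61×10⁻⁸ C.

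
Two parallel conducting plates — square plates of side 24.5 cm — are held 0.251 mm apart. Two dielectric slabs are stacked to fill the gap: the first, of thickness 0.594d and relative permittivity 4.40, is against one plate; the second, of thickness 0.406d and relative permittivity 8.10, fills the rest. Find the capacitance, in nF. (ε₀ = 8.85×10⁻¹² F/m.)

A = (24.5 cm)² = 6.00×10⁻² m².
Stacked slabs ⇒ two capacitors in series, each with the full plate area.
C₁ = κ₁ε₀A/d₁ = 4.40 × 8.85×10⁻¹² × 6.00×10⁻² / 1.49×10⁻⁴ = 1.57×10⁻⁸ F.
C₂ = κ₂ε₀A/d₂ = 8.10 × 8.85×10⁻¹² × 6.00×10⁻² / 1.02×10⁻⁴ = 4.22×10⁻⁸ F.
C = (1/C₁ + 1/C₂)⁻¹ = 1.14×10⁻⁸ F.

11.4 nF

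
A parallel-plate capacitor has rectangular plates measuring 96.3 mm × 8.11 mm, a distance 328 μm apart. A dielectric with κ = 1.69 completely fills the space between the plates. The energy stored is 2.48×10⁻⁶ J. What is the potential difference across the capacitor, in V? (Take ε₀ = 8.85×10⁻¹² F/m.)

A = 96.3 × 8.11 mm² = 7.81×10⁻⁴ m².
C = κε₀A/d = 1.69 × 8.85×10⁻¹² × 7.81×10⁻⁴ / 3.28×10⁻⁴ = 3.56×10⁻¹¹ F.
V = √(2U/C) = √(2 × 2.48×10⁻⁶ / 3.56×10⁻¹¹) = 3.73×10² V.

373 V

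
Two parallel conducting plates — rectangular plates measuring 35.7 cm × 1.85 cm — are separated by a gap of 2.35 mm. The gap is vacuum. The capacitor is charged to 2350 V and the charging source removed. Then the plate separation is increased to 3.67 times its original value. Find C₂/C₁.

C₂/C₁ ≈ 0.272

C = ε₀A/d scales as 1/d, so C₂/C₁ = d₁/d₂ = 1/3.67 = 0.272.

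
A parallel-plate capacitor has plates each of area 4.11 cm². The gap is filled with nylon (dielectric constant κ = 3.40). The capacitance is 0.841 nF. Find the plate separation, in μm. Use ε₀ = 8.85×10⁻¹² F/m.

A = 4.11 cm² = 4.11×10⁻⁴ m².
d = κε₀A/C = 3.40 × 8.85×10⁻¹² × 4.11×10⁻⁴ / 8.41×10⁻¹⁰ = 1.47×10⁻⁵ m.

d ≈ 14.7 μm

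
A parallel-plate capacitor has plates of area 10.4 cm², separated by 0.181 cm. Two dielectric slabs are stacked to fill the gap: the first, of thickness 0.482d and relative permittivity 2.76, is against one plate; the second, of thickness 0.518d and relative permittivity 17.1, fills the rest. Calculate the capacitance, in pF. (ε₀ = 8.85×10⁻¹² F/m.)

A = 10.4 cm² = 1.04×10⁻³ m².
Stacked slabs ⇒ two capacitors in series, each with the full plate area.
C₁ = κ₁ε₀A/d₁ = 2.76 × 8.85×10⁻¹² × 1.04×10⁻³ / 8.72×10⁻⁴ = 2.91×10⁻¹¹ F.
C₂ = κ₂ε₀A/d₂ = 17.1 × 8.85×10⁻¹² × 1.04×10⁻³ / 9.38×10⁻⁴ = 1.68×10⁻¹⁰ F.
C = (1/C₁ + 1/C₂)⁻¹ = 2.48×10⁻¹¹ F.

C ≈ 24.8 pF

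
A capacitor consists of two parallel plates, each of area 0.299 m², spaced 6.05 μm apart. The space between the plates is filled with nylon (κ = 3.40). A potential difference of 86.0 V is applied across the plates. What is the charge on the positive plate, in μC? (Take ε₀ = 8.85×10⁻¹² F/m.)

C = κε₀A/d = 3.40 × 8.85×10⁻¹² × 0.299 / 6.05×10⁻⁶ = 1.49×10⁻⁶ F.
Q = CV = 1.49×10⁻⁶ × 86.0 = 1.28×10⁻⁴ C.

128 μC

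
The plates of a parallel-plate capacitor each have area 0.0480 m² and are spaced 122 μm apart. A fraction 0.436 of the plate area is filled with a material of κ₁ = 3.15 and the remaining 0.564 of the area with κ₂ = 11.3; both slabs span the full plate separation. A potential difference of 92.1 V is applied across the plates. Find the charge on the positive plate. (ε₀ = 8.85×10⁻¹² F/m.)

Side-by-side slabs ⇒ two capacitors in parallel, each spanning the full gap.
C₁ = κ₁ε₀A₁/d = 3.15 × 8.85×10⁻¹² × 2.09×10⁻² / 1.22×10⁻⁴ = 4.78×10⁻⁹ F.
C₂ = κ₂ε₀A₂/d = 11.3 × 8.85×10⁻¹² × 2.71×10⁻² / 1.22×10⁻⁴ = 2.22×10⁻⁸ F.
C = C₁ + C₂ = 2.70×10⁻⁸ F.
Q = CV = 2.70×10⁻⁸ × 92.1 = 2.48×10⁻⁶ C.

2.48 μC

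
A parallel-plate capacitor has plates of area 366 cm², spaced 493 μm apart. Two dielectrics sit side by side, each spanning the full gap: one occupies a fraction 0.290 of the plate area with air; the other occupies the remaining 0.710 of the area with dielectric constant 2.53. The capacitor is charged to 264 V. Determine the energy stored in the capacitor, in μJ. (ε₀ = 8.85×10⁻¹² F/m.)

A = 366 cm² = 3.66×10⁻² m².
Side-by-side slabs ⇒ two capacitors in parallel, each spanning the full gap.
C₁ = κ₁ε₀A₁/d = 1.00 × 8.85×10⁻¹² × 1.06×10⁻² / 4.93×10⁻⁴ = 1.91×10⁻¹⁰ F.
C₂ = κ₂ε₀A₂/d = 2.53 × 8.85×10⁻¹² × 2.60×10⁻² / 4.93×10⁻⁴ = 1.18×10⁻⁹ F.
C = C₁ + C₂ = 1.37×10⁻⁹ F.
U = ½CV² = ½ × 1.37×10⁻⁹ × (264)² = 4.78×10⁻⁵ J.

47.8 μJ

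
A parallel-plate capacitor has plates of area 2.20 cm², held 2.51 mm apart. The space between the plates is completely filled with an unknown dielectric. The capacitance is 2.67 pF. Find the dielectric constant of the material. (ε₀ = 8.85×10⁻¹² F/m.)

κ ≈ 3.44

A = 2.20 cm² = 2.20×10⁻⁴ m².
κ = Cd/(ε₀A) = 2.67×10⁻¹² × 2.51×10⁻³ / (8.85×10⁻¹² × 2.20×10⁻⁴) = 3.44.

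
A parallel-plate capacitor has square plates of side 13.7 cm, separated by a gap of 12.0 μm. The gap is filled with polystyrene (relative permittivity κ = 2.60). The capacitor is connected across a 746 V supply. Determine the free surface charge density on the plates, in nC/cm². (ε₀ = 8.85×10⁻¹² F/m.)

σ ≈ 143 nC/cm²

A = (13.7 cm)² = 1.88×10⁻² m².
C = κε₀A/d = 2.60 × 8.85×10⁻¹² × 1.88×10⁻² / 1.20×10⁻⁵ = 3.60×10⁻⁸ F.
σ = Q/A = CV/A = 3.60×10⁻⁸ × 746 / 1.88×10⁻² = 1.43×10⁻³ C/m².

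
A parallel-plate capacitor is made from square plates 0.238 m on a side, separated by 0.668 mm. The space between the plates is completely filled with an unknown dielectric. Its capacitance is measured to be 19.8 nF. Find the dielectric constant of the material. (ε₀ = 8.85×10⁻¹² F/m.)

A = (0.238 m)² = 5.66×10⁻² m².
κ = Cd/(ε₀A) = 1.98×10⁻⁸ × 6.68×10⁻⁴ / (8.85×10⁻¹² × 5.66×10⁻²) = 26.4.

κ ≈ 26.4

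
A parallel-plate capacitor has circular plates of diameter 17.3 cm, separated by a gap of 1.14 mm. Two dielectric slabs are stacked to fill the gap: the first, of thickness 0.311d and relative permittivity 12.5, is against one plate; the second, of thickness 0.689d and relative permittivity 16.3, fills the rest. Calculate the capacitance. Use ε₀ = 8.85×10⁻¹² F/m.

C ≈ 2.72 nF

A = π(17.3/2 cm)² = 2.35×10⁻² m².
Stacked slabs ⇒ two capacitors in series, each with the full plate area.
C₁ = κ₁ε₀A/d₁ = 12.5 × 8.85×10⁻¹² × 2.35×10⁻² / 3.55×10⁻⁴ = 7.33×10⁻⁹ F.
C₂ = κ₂ε₀A/d₂ = 16.3 × 8.85×10⁻¹² × 2.35×10⁻² / 7.85×10⁻⁴ = 4.32×10⁻⁹ F.
C = (1/C₁ + 1/C₂)⁻¹ = 2.72×10⁻⁹ F.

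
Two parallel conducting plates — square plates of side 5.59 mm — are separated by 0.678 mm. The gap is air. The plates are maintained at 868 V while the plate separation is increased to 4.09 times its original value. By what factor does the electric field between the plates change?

0.244

Battery connected ⇒ V is held fixed.
E = V/d, so E₂/E₁ = d₁/d₂ = 0.244.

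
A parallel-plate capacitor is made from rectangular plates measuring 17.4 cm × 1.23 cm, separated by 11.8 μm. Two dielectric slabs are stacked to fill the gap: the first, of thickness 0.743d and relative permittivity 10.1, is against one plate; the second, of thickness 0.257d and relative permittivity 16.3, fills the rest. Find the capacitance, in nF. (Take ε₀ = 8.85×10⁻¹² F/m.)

18.0 nF

A = 17.4 × 1.23 cm² = 2.14×10⁻³ m².
Stacked slabs ⇒ two capacitors in series, each with the full plate area.
C₁ = κ₁ε₀A/d₁ = 10.1 × 8.85×10⁻¹² × 2.14×10⁻³ / 8.77×10⁻⁶ = 2.18×10⁻⁸ F.
C₂ = κ₂ε₀A/d₂ = 16.3 × 8.85×10⁻¹² × 2.14×10⁻³ / 3.03×10⁻⁶ = 1.02×10⁻⁷ F.
C = (1/C₁ + 1/C₂)⁻¹ = 1.80×10⁻⁸ F.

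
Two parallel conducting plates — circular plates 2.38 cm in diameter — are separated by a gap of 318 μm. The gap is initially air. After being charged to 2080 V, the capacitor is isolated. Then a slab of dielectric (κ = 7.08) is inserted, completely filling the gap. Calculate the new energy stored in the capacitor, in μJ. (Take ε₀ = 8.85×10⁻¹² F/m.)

U ≈ 3.78 μJ

A = π(2.38/2 cm)² = 4.45×10⁻⁴ m².
Initially C₁ = ε₀A/d = 8.85×10⁻¹² × 4.45×10⁻⁴ / 3.18×10⁻⁴ = 1.24×10⁻¹¹ F.
U₁ = 2.68×10⁻⁵ J.
Isolated ⇒ Q is held fixed. C₂ = 7.08 C₁ and U = Q²/(2C), so U₂/U₁ = C₁/C₂ = 0.141.
U₂ = 0.141 × 2.68×10⁻⁵ = 3.78×10⁻⁶ J.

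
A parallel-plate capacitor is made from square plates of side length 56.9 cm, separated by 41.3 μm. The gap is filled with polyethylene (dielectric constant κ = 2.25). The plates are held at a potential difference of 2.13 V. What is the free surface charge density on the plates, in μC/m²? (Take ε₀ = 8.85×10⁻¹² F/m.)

1.03 μC/m²

A = (56.9 cm)² = 0.324 m².
C = κε₀A/d = 2.25 × 8.85×10⁻¹² × 0.324 / 4.13×10⁻⁵ = 1.56×10⁻⁷ F.
σ = Q/A = CV/A = 1.56×10⁻⁷ × 2.13 / 0.324 = 1.03×10⁻⁶ C/m².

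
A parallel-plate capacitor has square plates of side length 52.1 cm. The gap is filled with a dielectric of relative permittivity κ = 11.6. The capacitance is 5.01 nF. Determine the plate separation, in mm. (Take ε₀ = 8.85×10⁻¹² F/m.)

d ≈ 5.56 mm

A = (52.1 cm)² = 0.271 m².
d = κε₀A/C = 11.6 × 8.85×10⁻¹² × 0.271 / 5.01×10⁻⁹ = 5.56×10⁻³ m.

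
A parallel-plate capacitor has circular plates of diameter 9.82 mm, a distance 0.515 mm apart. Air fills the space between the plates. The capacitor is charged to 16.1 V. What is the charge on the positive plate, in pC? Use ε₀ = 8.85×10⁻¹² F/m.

A = π(9.82/2 mm)² = 7.57×10⁻⁵ m².
C = ε₀A/d = 8.85×10⁻¹² × 7.57×10⁻⁵ / 5.15×10⁻⁴ = 1.30×10⁻¹² F.
Q = CV = 1.30×10⁻¹² × 16.1 = 2.10×10⁻¹¹ C.

Q ≈ 21.0 pC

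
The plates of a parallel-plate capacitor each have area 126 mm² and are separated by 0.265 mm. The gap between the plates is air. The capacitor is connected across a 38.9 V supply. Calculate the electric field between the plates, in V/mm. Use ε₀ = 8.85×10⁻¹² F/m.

E ≈ 147 V/mm

E = V/d = 38.9 / 2.65×10⁻⁴ = 1.47×10⁵ V/m.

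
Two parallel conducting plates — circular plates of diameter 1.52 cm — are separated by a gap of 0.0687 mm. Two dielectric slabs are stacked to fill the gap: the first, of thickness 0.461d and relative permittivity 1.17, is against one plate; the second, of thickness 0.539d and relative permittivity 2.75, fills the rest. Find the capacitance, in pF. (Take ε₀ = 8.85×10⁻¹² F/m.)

A = π(1.52/2 cm)² = 1.81×10⁻⁴ m².
Stacked slabs ⇒ two capacitors in series, each with the full plate area.
C₁ = κ₁ε₀A/d₁ = 1.17 × 8.85×10⁻¹² × 1.81×10⁻⁴ / 3.17×10⁻⁵ = 5.93×10⁻¹¹ F.
C₂ = κ₂ε₀A/d₂ = 2.75 × 8.85×10⁻¹² × 1.81×10⁻⁴ / 3.70×10⁻⁵ = 1.19×10⁻¹⁰ F.
C = (1/C₁ + 1/C₂)⁻¹ = 3.96×10⁻¹¹ F.

C ≈ 39.6 pF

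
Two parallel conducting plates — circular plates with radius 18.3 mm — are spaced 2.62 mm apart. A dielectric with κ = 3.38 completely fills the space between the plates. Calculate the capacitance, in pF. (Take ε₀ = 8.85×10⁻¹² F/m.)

C ≈ 12.0 pF

A = π(18.3 mm)² = 1.05×10⁻³ m².
C = κε₀A/d = 3.38 × 8.85×10⁻¹² × 1.05×10⁻³ / 2.62×10⁻³ = 1.20×10⁻¹¹ F.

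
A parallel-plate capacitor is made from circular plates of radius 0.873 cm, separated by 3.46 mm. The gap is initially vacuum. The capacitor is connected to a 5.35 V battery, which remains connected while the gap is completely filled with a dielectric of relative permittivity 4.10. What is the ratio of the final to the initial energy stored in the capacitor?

U₂/U₁ ≈ 4.10

Battery connected ⇒ V is held fixed.
C₂ = 4.10 C₁ and U = ½CV², so U₂/U₁ = C₂/C₁ = 4.10.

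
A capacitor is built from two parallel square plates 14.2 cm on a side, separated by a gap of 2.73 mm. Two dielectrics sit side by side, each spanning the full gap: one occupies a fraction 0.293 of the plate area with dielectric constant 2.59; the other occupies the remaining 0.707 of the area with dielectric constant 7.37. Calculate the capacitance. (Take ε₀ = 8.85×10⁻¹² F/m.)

A = (14.2 cm)² = 2.02×10⁻² m².
Side-by-side slabs ⇒ two capacitors in parallel, each spanning the full gap.
C₁ = κ₁ε₀A₁/d = 2.59 × 8.85×10⁻¹² × 5.91×10⁻³ / 2.73×10⁻³ = 4.96×10⁻¹¹ F.
C₂ = κ₂ε₀A₂/d = 7.37 × 8.85×10⁻¹² × 1.43×10⁻² / 2.73×10⁻³ = 3.41×10⁻¹⁰ F.
C = C₁ + C₂ = 3.90×10⁻¹⁰ F.

C ≈ 390 pF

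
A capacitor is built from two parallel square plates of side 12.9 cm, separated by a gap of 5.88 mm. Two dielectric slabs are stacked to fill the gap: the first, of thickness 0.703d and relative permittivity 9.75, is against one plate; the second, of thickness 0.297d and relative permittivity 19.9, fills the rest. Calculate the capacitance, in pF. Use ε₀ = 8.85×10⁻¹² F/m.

288 pF

A = (12.9 cm)² = 1.66×10⁻² m².
Stacked slabs ⇒ two capacitors in series, each with the full plate area.
C₁ = κ₁ε₀A/d₁ = 9.75 × 8.85×10⁻¹² × 1.66×10⁻² / 4.13×10⁻³ = 3.47×10⁻¹⁰ F.
C₂ = κ₂ε₀A/d₂ = 19.9 × 8.85×10⁻¹² × 1.66×10⁻² / 1.75×10⁻³ = 1.68×10⁻⁹ F.
C = (1/C₁ + 1/C₂)⁻¹ = 2.88×10⁻¹⁰ F.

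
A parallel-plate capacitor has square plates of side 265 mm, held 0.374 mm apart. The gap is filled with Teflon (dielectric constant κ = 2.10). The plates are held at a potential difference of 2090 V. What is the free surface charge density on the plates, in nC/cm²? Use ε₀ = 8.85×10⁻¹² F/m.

σ ≈ 10.4 nC/cm²

A = (265 mm)² = 7.02×10⁻² m².
C = κε₀A/d = 2.10 × 8.85×10⁻¹² × 7.02×10⁻² / 3.74×10⁻⁴ = 3.49×10⁻⁹ F.
σ = Q/A = CV/A = 3.49×10⁻⁹ × 2090 / 7.02×10⁻² = 1.04×10⁻⁴ C/m².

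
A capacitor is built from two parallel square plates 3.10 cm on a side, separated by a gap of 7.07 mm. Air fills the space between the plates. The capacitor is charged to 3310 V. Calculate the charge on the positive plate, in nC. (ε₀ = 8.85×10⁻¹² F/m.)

A = (3.10 cm)² = 9.61×10⁻⁴ m².
C = ε₀A/d = 8.85×10⁻¹² × 9.61×10⁻⁴ / 7.07×10⁻³ = 1.20×10⁻¹² F.
Q = CV = 1.20×10⁻¹² × 3310 = 3.98×10⁻⁹ C.

3.98 nC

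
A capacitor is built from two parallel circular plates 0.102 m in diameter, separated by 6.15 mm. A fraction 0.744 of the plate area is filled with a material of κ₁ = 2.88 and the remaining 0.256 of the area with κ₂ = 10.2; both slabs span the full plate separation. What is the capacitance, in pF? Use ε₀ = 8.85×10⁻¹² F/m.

A = π(0.102/2 m)² = 8.17×10⁻³ m².
Side-by-side slabs ⇒ two capacitors in parallel, each spanning the full gap.
C₁ = κ₁ε₀A₁/d = 2.88 × 8.85×10⁻¹² × 6.08×10⁻³ / 6.15×10⁻³ = 2.52×10⁻¹¹ F.
C₂ = κ₂ε₀A₂/d = 10.2 × 8.85×10⁻¹² × 2.09×10⁻³ / 6.15×10⁻³ = 3.07×10⁻¹¹ F.
C = C₁ + C₂ = 5.59×10⁻¹¹ F.

55.9 pF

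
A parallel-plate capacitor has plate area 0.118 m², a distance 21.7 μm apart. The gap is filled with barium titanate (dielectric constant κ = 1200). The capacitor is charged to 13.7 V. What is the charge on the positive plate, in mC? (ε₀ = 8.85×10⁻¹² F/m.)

Q ≈ 0.791 mC

C = κε₀A/d = 1200 × 8.85×10⁻¹² × 0.118 / 2.17×10⁻⁵ = 5.77×10⁻⁵ F.
Q = CV = 5.77×10⁻⁵ × 13.7 = 7.91×10⁻⁴ C.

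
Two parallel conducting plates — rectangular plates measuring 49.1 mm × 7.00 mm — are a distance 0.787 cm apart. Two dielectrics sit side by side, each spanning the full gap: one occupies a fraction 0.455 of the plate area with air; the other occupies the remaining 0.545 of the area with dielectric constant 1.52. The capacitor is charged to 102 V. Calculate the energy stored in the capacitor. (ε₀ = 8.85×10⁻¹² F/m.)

A = 49.1 × 7.00 mm² = 3.44×10⁻⁴ m².
Side-by-side slabs ⇒ two capacitors in parallel, each spanning the full gap.
C₁ = κ₁ε₀A₁/d = 1.00 × 8.85×10⁻¹² × 1.56×10⁻⁴ / 7.87×10⁻³ = 1.76×10⁻¹³ F.
C₂ = κ₂ε₀A₂/d = 1.52 × 8.85×10⁻¹² × 1.87×10⁻⁴ / 7.87×10⁻³ = 3.20×10⁻¹³ F.
C = C₁ + C₂ = 4.96×10⁻¹³ F.
U = ½CV² = ½ × 4.96×10⁻¹³ × (102)² = 2.58×10⁻⁹ J.

2.58 nJ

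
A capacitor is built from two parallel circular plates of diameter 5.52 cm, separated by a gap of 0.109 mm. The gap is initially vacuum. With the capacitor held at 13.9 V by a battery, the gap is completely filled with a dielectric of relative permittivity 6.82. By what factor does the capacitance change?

C₂/C₁ ≈ 6.82

C = κε₀A/d scales with κ, so C₂/C₁ = κ = 6.82.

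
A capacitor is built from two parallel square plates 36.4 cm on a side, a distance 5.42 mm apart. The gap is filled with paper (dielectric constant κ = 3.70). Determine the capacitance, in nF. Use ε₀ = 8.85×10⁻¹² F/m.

C ≈ 0.800 nF

A = (36.4 cm)² = 0.132 m².
C = κε₀A/d = 3.70 × 8.85×10⁻¹² × 0.132 / 5.42×10⁻³ = 8.00×10⁻¹⁰ F.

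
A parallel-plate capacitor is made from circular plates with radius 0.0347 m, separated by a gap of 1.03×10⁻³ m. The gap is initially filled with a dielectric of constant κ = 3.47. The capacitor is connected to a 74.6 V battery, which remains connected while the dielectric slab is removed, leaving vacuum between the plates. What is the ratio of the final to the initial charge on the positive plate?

Q₂/Q₁ ≈ 0.288

Battery connected ⇒ V is held fixed.
C₂ = 0.288 C₁ and Q = CV, so Q₂/Q₁ = C₂/C₁ = 0.288.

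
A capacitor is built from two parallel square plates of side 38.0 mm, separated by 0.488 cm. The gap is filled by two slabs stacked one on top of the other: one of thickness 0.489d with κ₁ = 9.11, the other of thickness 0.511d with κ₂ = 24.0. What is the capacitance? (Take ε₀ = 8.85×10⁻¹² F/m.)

A = (38.0 mm)² = 1.44×10⁻³ m².
Stacked slabs ⇒ two capacitors in series, each with the full plate area.
C₁ = κ₁ε₀A/d₁ = 9.11 × 8.85×10⁻¹² × 1.44×10⁻³ / 2.39×10⁻³ = 4.88×10⁻¹¹ F.
C₂ = κ₂ε₀A/d₂ = 24.0 × 8.85×10⁻¹² × 1.44×10⁻³ / 2.49×10⁻³ = 1.23×10⁻¹⁰ F.
C = (1/C₁ + 1/C₂)⁻¹ = 3.49×10⁻¹¹ F.

34.9 pF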